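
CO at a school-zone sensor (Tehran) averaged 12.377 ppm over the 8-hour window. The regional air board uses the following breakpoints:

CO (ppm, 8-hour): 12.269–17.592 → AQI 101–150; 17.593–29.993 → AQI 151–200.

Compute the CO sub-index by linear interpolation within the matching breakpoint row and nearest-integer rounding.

CO: 12.377 ∈ [12.269, 17.592] ↔ index [101, 150].
101 + (12.377−12.269)·(150−101)/(17.592−12.269) = 101 + 0.108·49/5.323 ≈ 101.99, so AQI = 102.

102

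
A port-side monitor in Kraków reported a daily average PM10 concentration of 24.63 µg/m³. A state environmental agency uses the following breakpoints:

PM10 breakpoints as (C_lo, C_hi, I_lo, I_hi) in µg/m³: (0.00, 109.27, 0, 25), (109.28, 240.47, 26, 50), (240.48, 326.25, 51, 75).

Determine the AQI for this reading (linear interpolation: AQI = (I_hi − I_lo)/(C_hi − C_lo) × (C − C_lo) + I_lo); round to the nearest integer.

6

PM10 24.63: bracket 0.00–109.27 → index 0–25; slope 25/109.27, offset 24.63.
AQI = 0 + 25/109.27·24.63 ≈ 5.64 ⇒ 6.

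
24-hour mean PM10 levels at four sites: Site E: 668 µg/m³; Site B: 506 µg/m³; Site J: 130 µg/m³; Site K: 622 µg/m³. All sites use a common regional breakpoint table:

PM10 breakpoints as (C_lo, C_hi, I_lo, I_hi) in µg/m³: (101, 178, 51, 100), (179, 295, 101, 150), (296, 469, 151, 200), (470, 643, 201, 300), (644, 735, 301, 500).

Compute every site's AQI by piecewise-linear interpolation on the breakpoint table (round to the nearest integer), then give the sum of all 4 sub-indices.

932

Site E: 668 ∈ [644, 735] ↔ index [301, 500].
301 + (668−644)·(500−301)/(735−644) = 301 + 24·199/91 ≈ 353.48, so AQI = 353.
Site B: 506 lies in 470–643, so I_lo=201, I_hi=300, C_lo=470, C_hi=643.
(300−201)/(643−470) × (506−470) + 201 = 99/173 × 36 + 201 ≈ 221.60 → 222.
Site J 130: bracket 101–178 → index 51–100; slope 49/77, offset 29.
AQI = 51 + 49/77·29 ≈ 69.45 ⇒ 69.
Site K 622: bracket 470–643 → index 201–300; slope 99/173, offset 152.
AQI = 201 + 99/173·152 ≈ 287.98 ⇒ 288.
AQIs: Site E=353, Site B=222, Site J=69, Site K=288. Sum = 353 + 222 + 69 + 288 = 932.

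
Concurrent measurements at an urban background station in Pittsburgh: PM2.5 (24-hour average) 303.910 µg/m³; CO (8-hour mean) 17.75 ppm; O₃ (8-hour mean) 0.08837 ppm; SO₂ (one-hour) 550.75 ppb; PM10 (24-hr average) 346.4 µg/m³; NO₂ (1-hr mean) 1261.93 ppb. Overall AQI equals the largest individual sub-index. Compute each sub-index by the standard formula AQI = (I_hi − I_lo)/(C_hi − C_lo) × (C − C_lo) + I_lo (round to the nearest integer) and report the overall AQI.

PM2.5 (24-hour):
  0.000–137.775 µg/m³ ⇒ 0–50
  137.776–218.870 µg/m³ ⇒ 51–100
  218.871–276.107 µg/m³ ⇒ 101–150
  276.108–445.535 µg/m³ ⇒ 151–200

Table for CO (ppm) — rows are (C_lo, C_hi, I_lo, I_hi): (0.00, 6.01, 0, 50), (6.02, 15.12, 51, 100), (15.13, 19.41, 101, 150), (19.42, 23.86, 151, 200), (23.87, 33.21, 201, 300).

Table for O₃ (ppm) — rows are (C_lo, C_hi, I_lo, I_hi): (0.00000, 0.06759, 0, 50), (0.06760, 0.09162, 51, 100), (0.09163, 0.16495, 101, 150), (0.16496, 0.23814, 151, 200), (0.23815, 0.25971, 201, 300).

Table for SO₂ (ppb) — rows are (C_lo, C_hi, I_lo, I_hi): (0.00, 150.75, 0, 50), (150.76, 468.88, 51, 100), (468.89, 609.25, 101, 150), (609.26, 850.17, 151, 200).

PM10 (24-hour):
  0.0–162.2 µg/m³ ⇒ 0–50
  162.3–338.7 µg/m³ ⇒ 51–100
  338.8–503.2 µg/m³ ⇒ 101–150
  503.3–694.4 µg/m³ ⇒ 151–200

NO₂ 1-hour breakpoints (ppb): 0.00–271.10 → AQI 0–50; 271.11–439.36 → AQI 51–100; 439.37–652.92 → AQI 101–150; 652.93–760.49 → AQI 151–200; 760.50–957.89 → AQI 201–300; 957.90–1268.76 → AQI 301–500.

496

PM2.5 303.910: bracket 276.108–445.535 → index 151–200; slope 49/169.427, offset 27.802.
AQI = 151 + 49/169.427·27.802 ≈ 159.04 ⇒ 159.
CO: 17.75 lies in 15.13–19.41, so I_lo=101, I_hi=150, C_lo=15.13, C_hi=19.41.
(150−101)/(19.41−15.13) × (17.75−15.13) + 101 = 49/4.28 × 2.62 + 101 ≈ 131.00 → 131.
O₃: 0.08837 lies in 0.06760–0.09162, so I_lo=51, I_hi=100, C_lo=0.06760, C_hi=0.09162.
(100−51)/(0.09162−0.06760) × (0.08837−0.06760) + 51 = 49/0.02402 × 0.02077 + 51 ≈ 93.37 → 93.
SO₂: 550.75 ∈ [468.89, 609.25] ↔ index [101, 150].
101 + (550.75−468.89)·(150−101)/(609.25−468.89) = 101 + 81.86·49/140.36 ≈ 129.58, so AQI = 130.
PM10: 346.4 ∈ [338.8, 503.2] ↔ index [101, 150].
101 + (346.4−338.8)·(150−101)/(503.2−338.8) = 101 + 7.6·49/164.4 ≈ 103.27, so AQI = 103.
NO₂: row 957.90–1268.76 (AQI 301–500). (500−301)·(1261.93−957.90)/(1268.76−957.90) + 301 = 199·304.03/310.86 + 301 ≈ 495.63 → 496.
Sub-indices: PM2.5→159, CO→131, O₃→93, SO₂→130, PM10→103, NO₂→496. Overall AQI = max = 496; dominant pollutant is NO₂.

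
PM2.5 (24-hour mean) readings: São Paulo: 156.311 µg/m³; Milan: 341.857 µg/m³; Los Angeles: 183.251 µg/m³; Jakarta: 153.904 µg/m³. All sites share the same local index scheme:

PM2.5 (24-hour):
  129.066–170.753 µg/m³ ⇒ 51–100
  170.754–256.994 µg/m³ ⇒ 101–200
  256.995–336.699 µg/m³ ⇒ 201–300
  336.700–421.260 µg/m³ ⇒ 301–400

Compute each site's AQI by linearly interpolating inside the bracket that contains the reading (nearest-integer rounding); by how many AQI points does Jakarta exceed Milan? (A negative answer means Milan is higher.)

São Paulo: 156.311 ∈ [129.066, 170.753] ↔ index [51, 100].
51 + (156.311−129.066)·(100−51)/(170.753−129.066) = 51 + 27.245·49/41.687 ≈ 83.02, so AQI = 83.
Milan: 341.857 ∈ [336.700, 421.260] ↔ index [301, 400].
301 + (341.857−336.700)·(400−301)/(421.260−336.700) = 301 + 5.157·99/84.560 ≈ 307.04, so AQI = 307.
Los Angeles: 183.251 lies in 170.754–256.994, so I_lo=101, I_hi=200, C_lo=170.754, C_hi=256.994.
(200−101)/(256.994−170.754) × (183.251−170.754) + 101 = 99/86.240 × 12.497 + 101 ≈ 115.35 → 115.
Jakarta: 153.904 ∈ [129.066, 170.753] ↔ index [51, 100].
51 + (153.904−129.066)·(100−51)/(170.753−129.066) = 51 + 24.838·49/41.687 ≈ 80.20, so AQI = 80.
AQIs: São Paulo=83, Milan=307, Los Angeles=115, Jakarta=80. Jakarta (80) − Milan (307) = -227.

-227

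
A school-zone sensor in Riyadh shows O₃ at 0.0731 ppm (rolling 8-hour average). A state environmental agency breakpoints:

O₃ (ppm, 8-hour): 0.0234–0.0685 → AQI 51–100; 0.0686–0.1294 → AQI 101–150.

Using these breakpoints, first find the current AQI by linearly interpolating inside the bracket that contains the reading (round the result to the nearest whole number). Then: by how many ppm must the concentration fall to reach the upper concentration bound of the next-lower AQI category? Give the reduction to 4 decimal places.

O₃ 0.0731: bracket 0.0686–0.1294 → index 101–150; slope 49/0.0608, offset 0.0045.
AQI = 101 + 49/0.0608·0.0045 ≈ 104.63 ⇒ 105.
Current AQI 105 is in the Unhealthy for Sensitive Groups range (101–150). The next-lower category tops out at AQI 100, whose upper concentration bound is 0.0685 ppm.
Reduction needed = 0.0731 − 0.0685 = 0.0046 ppm.

0.0046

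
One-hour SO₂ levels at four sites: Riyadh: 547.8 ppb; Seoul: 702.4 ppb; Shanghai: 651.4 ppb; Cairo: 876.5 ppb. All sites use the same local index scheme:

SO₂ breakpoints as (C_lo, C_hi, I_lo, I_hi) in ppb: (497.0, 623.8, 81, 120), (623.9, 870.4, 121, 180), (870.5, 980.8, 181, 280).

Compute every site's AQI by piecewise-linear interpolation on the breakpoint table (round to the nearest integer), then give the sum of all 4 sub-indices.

551

Riyadh: row 497.0–623.8 (AQI 81–120). (120−81)·(547.8−497.0)/(623.8−497.0) + 81 = 39·50.8/126.8 + 81 ≈ 96.62 → 97.
Seoul: row 623.9–870.4 (AQI 121–180). (180−121)·(702.4−623.9)/(870.4−623.9) + 121 = 59·78.5/246.5 + 121 ≈ 139.79 → 140.
Shanghai: row 623.9–870.4 (AQI 121–180). (180−121)·(651.4−623.9)/(870.4−623.9) + 121 = 59·27.5/246.5 + 121 ≈ 127.58 → 128.
Cairo: 876.5 lies in 870.5–980.8, so I_lo=181, I_hi=280, C_lo=870.5, C_hi=980.8.
(280−181)/(980.8−870.5) × (876.5−870.5) + 181 = 99/110.3 × 6.0 + 181 ≈ 186.39 → 186.
AQIs: Riyadh=97, Seoul=140, Shanghai=128, Cairo=186. Sum = 97 + 140 + 128 + 186 = 551.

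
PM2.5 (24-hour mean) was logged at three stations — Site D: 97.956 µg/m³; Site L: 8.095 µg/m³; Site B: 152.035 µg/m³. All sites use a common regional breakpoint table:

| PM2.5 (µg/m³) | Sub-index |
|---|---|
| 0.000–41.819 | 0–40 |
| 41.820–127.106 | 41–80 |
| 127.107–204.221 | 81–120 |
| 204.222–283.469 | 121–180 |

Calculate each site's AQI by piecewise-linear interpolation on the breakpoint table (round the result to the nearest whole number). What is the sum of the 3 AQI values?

Site D: 97.956 lies in 41.820–127.106, so I_lo=41, I_hi=80, C_lo=41.820, C_hi=127.106.
(80−41)/(127.106−41.820) × (97.956−41.820) + 41 = 39/85.286 × 56.136 + 41 ≈ 66.67 → 67.
Site L: 8.095 lies in 0.000–41.819, so I_lo=0, I_hi=40, C_lo=0.000, C_hi=41.819.
(40−0)/(41.819−0.000) × (8.095−0.000) + 0 = 40/41.819 × 8.095 + 0 ≈ 7.74 → 8.
Site B: 152.035 lies in 127.107–204.221, so I_lo=81, I_hi=120, C_lo=127.107, C_hi=204.221.
(120−81)/(204.221−127.107) × (152.035−127.107) + 81 = 39/77.114 × 24.928 + 81 ≈ 93.61 → 94.
AQIs: Site D=67, Site L=8, Site B=94. Sum = 67 + 8 + 94 = 169.

169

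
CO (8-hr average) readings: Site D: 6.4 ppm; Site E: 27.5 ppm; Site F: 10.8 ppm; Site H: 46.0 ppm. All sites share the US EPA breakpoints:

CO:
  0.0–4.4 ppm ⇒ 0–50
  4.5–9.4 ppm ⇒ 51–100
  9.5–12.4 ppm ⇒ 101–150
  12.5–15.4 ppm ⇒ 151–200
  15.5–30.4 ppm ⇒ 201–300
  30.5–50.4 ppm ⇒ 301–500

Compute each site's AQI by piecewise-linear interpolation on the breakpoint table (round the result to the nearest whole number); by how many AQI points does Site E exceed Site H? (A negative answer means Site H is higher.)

Site D: 6.4 lies in 4.5–9.4, so I_lo=51, I_hi=100, C_lo=4.5, C_hi=9.4.
(100−51)/(9.4−4.5) × (6.4−4.5) + 51 = 49/4.9 × 1.9 + 51 ≈ 70.00 → 70.
Site E: 27.5 lies in 15.5–30.4, so I_lo=201, I_hi=300, C_lo=15.5, C_hi=30.4.
(300−201)/(30.4−15.5) × (27.5−15.5) + 201 = 99/14.9 × 12.0 + 201 ≈ 280.73 → 281.
Site F 10.8: bracket 9.5–12.4 → index 101–150; slope 49/2.9, offset 1.3.
AQI = 101 + 49/2.9·1.3 ≈ 122.97 ⇒ 123.
Site H: 46.0 ∈ [30.5, 50.4] ↔ index [301, 500].
301 + (46.0−30.5)·(500−301)/(50.4−30.5) = 301 + 15.5·199/19.9 ≈ 456.00, so AQI = 456.
AQIs: Site D=70, Site E=281, Site F=123, Site H=456. Site E (281) − Site H (456) = -175.

-175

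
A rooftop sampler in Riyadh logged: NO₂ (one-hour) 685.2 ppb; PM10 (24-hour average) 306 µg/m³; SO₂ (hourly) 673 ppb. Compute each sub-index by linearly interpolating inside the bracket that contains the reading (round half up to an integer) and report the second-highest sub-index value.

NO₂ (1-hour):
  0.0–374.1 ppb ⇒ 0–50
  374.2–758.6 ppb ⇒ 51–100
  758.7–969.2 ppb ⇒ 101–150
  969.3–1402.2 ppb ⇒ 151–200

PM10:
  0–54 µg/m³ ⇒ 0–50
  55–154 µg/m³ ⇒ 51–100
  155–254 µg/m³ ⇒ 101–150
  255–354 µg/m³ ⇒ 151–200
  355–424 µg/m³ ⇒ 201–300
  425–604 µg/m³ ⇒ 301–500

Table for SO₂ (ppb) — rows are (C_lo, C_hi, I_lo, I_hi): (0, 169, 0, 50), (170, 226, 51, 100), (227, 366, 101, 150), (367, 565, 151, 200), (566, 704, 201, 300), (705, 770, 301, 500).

NO₂: 685.2 lies in 374.2–758.6, so I_lo=51, I_hi=100, C_lo=374.2, C_hi=758.6.
(100−51)/(758.6−374.2) × (685.2−374.2) + 51 = 49/384.4 × 311.0 + 51 ≈ 90.64 → 91.
PM10: row 255–354 (AQI 151–200). (200−151)·(306−255)/(354−255) + 151 = 49·51/99 + 151 ≈ 176.24 → 176.
SO₂: row 566–704 (AQI 201–300). (300−201)·(673−566)/(704−566) + 201 = 99·107/138 + 201 ≈ 277.76 → 278.
Sub-indices: NO₂→91, PM10→176, SO₂→278. Ranked high→low: 278, 176, 91. Second-highest sub-index = 176.

176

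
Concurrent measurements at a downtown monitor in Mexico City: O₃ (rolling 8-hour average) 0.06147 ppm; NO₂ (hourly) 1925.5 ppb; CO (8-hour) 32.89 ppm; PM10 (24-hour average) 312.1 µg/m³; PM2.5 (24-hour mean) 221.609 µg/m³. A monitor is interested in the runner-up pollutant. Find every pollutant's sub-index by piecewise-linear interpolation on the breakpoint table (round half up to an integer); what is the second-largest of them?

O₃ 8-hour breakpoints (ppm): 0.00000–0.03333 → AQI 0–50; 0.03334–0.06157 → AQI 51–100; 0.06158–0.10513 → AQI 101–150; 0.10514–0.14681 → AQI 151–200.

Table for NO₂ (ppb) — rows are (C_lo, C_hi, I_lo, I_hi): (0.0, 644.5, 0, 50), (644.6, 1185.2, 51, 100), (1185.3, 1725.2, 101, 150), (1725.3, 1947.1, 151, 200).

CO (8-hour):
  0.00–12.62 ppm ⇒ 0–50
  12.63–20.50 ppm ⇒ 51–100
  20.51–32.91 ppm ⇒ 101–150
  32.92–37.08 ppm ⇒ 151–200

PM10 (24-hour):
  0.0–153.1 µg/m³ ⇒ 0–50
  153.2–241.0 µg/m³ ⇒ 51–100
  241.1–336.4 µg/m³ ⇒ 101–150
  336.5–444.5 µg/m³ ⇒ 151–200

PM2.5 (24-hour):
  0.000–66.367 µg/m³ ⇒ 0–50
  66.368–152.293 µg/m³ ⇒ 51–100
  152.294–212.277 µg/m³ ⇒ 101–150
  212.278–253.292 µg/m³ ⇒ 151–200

162

O₃: row 0.03334–0.06157 (AQI 51–100). (100−51)·(0.06147−0.03334)/(0.06157−0.03334) + 51 = 49·0.02813/0.02823 + 51 ≈ 99.83 → 100.
NO₂: 1925.5 lies in 1725.3–1947.1, so I_lo=151, I_hi=200, C_lo=1725.3, C_hi=1947.1.
(200−151)/(1947.1−1725.3) × (1925.5−1725.3) + 151 = 49/221.8 × 200.2 + 151 ≈ 195.23 → 195.
CO: row 20.51–32.91 (AQI 101–150). (150−101)·(32.89−20.51)/(32.91−20.51) + 101 = 49·12.38/12.40 + 101 ≈ 149.92 → 150.
PM10: row 241.1–336.4 (AQI 101–150). (150−101)·(312.1−241.1)/(336.4−241.1) + 101 = 49·71.0/95.3 + 101 ≈ 137.51 → 138.
PM2.5: row 212.278–253.292 (AQI 151–200). (200−151)·(221.609−212.278)/(253.292−212.278) + 151 = 49·9.331/41.014 + 151 ≈ 162.15 → 162.
Sub-indices: O₃→100, NO₂→195, CO→150, PM10→138, PM2.5→162. Ranked high→low: 195, 162, 150, 138, 100. Second-highest sub-index = 162.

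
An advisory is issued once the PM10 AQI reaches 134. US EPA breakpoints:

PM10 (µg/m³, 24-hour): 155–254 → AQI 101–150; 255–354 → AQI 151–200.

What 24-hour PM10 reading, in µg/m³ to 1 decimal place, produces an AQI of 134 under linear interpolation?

221.7

AQI 134 lies in the 101–150 band, which corresponds to 155–254 µg/m³.
C = 155 + (134−101)×(254−155)/(150−101) = 155 + 33×99/49 ≈ 221.673 µg/m³ → 221.7 µg/m³ to 1 dp.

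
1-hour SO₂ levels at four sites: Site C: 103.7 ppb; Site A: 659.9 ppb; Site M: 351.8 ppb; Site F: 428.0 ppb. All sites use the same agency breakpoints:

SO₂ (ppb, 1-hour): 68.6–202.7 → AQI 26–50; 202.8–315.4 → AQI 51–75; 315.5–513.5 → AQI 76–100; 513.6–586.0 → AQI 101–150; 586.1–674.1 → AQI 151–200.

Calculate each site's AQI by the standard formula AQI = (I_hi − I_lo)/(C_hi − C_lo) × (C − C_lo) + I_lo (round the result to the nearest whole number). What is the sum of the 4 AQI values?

Site C: 103.7 ∈ [68.6, 202.7] ↔ index [26, 50].
26 + (103.7−68.6)·(50−26)/(202.7−68.6) = 26 + 35.1·24/134.1 ≈ 32.28, so AQI = 32.
Site A: 659.9 ∈ [586.1, 674.1] ↔ index [151, 200].
151 + (659.9−586.1)·(200−151)/(674.1−586.1) = 151 + 73.8·49/88.0 ≈ 192.09, so AQI = 192.
Site M 351.8: bracket 315.5–513.5 → index 76–100; slope 24/198.0, offset 36.3.
AQI = 76 + 24/198.0·36.3 ≈ 80.40 ⇒ 80.
Site F: 428.0 ∈ [315.5, 513.5] ↔ index [76, 100].
76 + (428.0−315.5)·(100−76)/(513.5−315.5) = 76 + 112.5·24/198.0 ≈ 89.64, so AQI = 90.
AQIs: Site C=32, Site A=192, Site M=80, Site F=90. Sum = 32 + 192 + 80 + 90 = 394.

394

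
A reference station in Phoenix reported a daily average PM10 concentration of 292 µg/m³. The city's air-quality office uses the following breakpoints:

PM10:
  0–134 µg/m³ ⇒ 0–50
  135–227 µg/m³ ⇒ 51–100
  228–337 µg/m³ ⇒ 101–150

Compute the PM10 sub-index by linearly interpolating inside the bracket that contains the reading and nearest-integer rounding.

PM10: 292 lies in 228–337, so I_lo=101, I_hi=150, C_lo=228, C_hi=337.
(150−101)/(337−228) × (292−228) + 101 = 49/109 × 64 + 101 ≈ 129.77 → 130.

130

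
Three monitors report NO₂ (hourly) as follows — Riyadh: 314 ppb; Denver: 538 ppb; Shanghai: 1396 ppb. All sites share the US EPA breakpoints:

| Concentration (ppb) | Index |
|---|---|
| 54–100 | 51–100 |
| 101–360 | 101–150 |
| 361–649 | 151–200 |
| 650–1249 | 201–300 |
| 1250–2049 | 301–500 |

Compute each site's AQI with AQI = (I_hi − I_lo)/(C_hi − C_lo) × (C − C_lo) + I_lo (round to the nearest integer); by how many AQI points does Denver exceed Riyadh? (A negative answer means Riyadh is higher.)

Riyadh: 314 lies in 101–360, so I_lo=101, I_hi=150, C_lo=101, C_hi=360.
(150−101)/(360−101) × (314−101) + 101 = 49/259 × 213 + 101 ≈ 141.30 → 141.
Denver: 538 lies in 361–649, so I_lo=151, I_hi=200, C_lo=361, C_hi=649.
(200−151)/(649−361) × (538−361) + 151 = 49/288 × 177 + 151 ≈ 181.11 → 181.
Shanghai: 1396 ∈ [1250, 2049] ↔ index [301, 500].
301 + (1396−1250)·(500−301)/(2049−1250) = 301 + 146·199/799 ≈ 337.36, so AQI = 337.
AQIs: Riyadh=141, Denver=181, Shanghai=337. Denver (181) − Riyadh (141) = 40.

40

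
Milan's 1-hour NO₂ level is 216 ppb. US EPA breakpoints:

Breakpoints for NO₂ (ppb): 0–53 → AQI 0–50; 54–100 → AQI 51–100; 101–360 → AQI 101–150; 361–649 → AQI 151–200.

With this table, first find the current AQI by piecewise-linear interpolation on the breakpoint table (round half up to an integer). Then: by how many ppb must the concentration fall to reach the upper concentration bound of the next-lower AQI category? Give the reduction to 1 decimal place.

116.0

NO₂: 216 lies in 101–360, so I_lo=101, I_hi=150, C_lo=101, C_hi=360.
(150−101)/(360−101) × (216−101) + 101 = 49/259 × 115 + 101 ≈ 122.76 → 123.
Current AQI 123 is in the Unhealthy for Sensitive Groups range (101–150). The next-lower category tops out at AQI 100, whose upper concentration bound is 100 ppb.
Reduction needed = 216 − 100 = 116.0 ppb.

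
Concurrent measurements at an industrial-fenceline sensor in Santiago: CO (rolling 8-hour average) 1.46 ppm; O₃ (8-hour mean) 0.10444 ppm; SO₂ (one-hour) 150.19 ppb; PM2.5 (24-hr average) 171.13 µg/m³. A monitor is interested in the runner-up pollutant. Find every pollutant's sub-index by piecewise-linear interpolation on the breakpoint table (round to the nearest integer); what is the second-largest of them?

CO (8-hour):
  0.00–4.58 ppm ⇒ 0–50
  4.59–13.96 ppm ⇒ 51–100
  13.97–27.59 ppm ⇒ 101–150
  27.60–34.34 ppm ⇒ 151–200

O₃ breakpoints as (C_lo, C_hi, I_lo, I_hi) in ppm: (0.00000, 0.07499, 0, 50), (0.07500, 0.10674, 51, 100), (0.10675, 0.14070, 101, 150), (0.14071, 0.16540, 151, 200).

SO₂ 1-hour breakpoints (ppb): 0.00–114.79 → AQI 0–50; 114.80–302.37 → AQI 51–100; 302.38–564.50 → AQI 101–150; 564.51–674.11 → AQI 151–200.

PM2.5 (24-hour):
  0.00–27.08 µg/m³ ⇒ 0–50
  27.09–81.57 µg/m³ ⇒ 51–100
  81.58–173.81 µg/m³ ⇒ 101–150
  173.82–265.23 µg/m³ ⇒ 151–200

96

CO: 1.46 lies in 0.00–4.58, so I_lo=0, I_hi=50, C_lo=0.00, C_hi=4.58.
(50−0)/(4.58−0.00) × (1.46−0.00) + 0 = 50/4.58 × 1.46 + 0 ≈ 15.94 → 16.
O₃: row 0.07500–0.10674 (AQI 51–100). (100−51)·(0.10444−0.07500)/(0.10674−0.07500) + 51 = 49·0.02944/0.03174 + 51 ≈ 96.45 → 96.
SO₂ 150.19: bracket 114.80–302.37 → index 51–100; slope 49/187.57, offset 35.39.
AQI = 51 + 49/187.57·35.39 ≈ 60.25 ⇒ 60.
PM2.5: 171.13 lies in 81.58–173.81, so I_lo=101, I_hi=150, C_lo=81.58, C_hi=173.81.
(150−101)/(173.81−81.58) × (171.13−81.58) + 101 = 49/92.23 × 89.55 + 101 ≈ 148.58 → 149.
Sub-indices: CO→16, O₃→96, SO₂→60, PM2.5→149. Ranked high→low: 149, 96, 60, 16. Second-highest sub-index = 96.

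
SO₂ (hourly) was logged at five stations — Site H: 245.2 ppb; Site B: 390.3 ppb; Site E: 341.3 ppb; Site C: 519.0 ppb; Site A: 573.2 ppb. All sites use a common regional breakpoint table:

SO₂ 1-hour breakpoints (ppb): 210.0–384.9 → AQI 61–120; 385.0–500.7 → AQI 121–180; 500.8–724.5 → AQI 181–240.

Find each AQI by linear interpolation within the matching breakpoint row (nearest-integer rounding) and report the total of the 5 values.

688

Site H: row 210.0–384.9 (AQI 61–120). (120−61)·(245.2−210.0)/(384.9−210.0) + 61 = 59·35.2/174.9 + 61 ≈ 72.87 → 73.
Site B 390.3: bracket 385.0–500.7 → index 121–180; slope 59/115.7, offset 5.3.
AQI = 121 + 59/115.7·5.3 ≈ 123.70 ⇒ 124.
Site E: 341.3 lies in 210.0–384.9, so I_lo=61, I_hi=120, C_lo=210.0, C_hi=384.9.
(120−61)/(384.9−210.0) × (341.3−210.0) + 61 = 59/174.9 × 131.3 + 61 ≈ 105.29 → 105.
Site C: 519.0 lies in 500.8–724.5, so I_lo=181, I_hi=240, C_lo=500.8, C_hi=724.5.
(240−181)/(724.5−500.8) × (519.0−500.8) + 181 = 59/223.7 × 18.2 + 181 ≈ 185.80 → 186.
Site A: 573.2 ∈ [500.8, 724.5] ↔ index [181, 240].
181 + (573.2−500.8)·(240−181)/(724.5−500.8) = 181 + 72.4·59/223.7 ≈ 200.10, so AQI = 200.
AQIs: Site H=73, Site B=124, Site E=105, Site C=186, Site A=200. Sum = 73 + 124 + 105 + 186 + 200 = 688.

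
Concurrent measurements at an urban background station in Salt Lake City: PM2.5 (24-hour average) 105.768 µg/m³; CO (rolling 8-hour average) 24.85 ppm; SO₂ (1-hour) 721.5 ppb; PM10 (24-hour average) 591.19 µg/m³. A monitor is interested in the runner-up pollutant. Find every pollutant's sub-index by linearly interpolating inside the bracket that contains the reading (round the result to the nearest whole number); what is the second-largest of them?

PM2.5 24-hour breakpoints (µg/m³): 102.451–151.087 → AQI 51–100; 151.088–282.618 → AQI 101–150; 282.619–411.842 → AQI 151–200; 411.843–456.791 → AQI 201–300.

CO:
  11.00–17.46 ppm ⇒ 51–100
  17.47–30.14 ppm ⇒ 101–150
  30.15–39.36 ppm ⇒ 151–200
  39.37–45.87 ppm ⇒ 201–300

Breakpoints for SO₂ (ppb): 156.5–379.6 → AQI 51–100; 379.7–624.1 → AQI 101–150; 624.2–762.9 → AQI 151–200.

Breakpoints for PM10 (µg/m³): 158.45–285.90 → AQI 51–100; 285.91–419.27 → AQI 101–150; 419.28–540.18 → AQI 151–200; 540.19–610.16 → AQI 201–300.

PM2.5 105.768: bracket 102.451–151.087 → index 51–100; slope 49/48.636, offset 3.317.
AQI = 51 + 49/48.636·3.317 ≈ 54.34 ⇒ 54.
CO: 24.85 lies in 17.47–30.14, so I_lo=101, I_hi=150, C_lo=17.47, C_hi=30.14.
(150−101)/(30.14−17.47) × (24.85−17.47) + 101 = 49/12.67 × 7.38 + 101 ≈ 129.54 → 130.
SO₂: 721.5 lies in 624.2–762.9, so I_lo=151, I_hi=200, C_lo=624.2, C_hi=762.9.
(200−151)/(762.9−624.2) × (721.5−624.2) + 151 = 49/138.7 × 97.3 + 151 ≈ 185.37 → 185.
PM10: row 540.19–610.16 (AQI 201–300). (300−201)·(591.19−540.19)/(610.16−540.19) + 201 = 99·51.00/69.97 + 201 ≈ 273.16 → 273.
Sub-indices: PM2.5→54, CO→130, SO₂→185, PM10→273. Ranked high→low: 273, 185, 130, 54. Second-highest sub-index = 185.

185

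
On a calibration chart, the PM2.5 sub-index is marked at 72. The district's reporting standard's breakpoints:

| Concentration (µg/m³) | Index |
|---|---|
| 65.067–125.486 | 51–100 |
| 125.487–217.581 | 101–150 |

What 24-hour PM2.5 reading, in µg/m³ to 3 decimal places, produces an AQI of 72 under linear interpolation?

AQI 72 lies in the 51–100 band, which corresponds to 65.067–125.486 µg/m³.
C = 65.067 + (72−51)×(125.486−65.067)/(100−51) = 65.067 + 21×60.419/49 ≈ 90.96086 µg/m³ → 90.961 µg/m³ to 3 dp.

90.961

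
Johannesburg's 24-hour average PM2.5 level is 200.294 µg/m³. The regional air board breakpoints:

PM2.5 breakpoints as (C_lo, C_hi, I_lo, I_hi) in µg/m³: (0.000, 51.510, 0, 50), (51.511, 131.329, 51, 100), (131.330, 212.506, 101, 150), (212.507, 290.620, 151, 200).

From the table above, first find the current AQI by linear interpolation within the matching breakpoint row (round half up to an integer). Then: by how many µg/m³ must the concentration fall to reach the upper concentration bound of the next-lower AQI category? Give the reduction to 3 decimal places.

PM2.5: row 131.330–212.506 (AQI 101–150). (150−101)·(200.294−131.330)/(212.506−131.330) + 101 = 49·68.964/81.176 + 101 ≈ 142.63 → 143.
Current AQI 143 is in the Unhealthy for Sensitive Groups range (101–150). The next-lower category tops out at AQI 100, whose upper concentration bound is 131.329 µg/m³.
Reduction needed = 200.294 − 131.329 = 68.965 µg/m³.

68.965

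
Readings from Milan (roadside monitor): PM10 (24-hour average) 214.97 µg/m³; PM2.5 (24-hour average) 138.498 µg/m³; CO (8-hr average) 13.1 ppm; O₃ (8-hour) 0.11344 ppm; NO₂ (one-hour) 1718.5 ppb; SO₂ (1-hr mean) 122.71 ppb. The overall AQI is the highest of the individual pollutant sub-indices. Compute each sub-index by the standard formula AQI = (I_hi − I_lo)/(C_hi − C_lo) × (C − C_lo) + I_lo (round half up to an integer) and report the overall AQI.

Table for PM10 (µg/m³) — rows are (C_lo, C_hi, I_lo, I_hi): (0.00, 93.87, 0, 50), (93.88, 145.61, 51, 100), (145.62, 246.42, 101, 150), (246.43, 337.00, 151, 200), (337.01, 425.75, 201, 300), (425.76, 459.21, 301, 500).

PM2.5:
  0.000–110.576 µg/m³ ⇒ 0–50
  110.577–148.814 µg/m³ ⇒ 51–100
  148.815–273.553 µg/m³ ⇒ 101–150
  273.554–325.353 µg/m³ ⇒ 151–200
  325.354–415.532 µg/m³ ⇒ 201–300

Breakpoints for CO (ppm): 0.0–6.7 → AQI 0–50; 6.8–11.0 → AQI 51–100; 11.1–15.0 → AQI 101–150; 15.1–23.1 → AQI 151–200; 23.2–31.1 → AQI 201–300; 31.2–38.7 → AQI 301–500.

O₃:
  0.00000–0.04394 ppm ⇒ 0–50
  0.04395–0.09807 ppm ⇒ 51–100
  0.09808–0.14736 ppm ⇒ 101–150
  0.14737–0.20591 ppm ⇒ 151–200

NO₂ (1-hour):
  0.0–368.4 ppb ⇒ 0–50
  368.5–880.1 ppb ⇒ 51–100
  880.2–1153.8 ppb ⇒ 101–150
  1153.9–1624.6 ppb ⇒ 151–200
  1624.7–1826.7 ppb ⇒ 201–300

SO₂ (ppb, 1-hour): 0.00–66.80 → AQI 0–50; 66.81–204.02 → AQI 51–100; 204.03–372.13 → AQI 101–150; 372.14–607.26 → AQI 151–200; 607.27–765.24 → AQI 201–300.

247

PM10 214.97: bracket 145.62–246.42 → index 101–150; slope 49/100.80, offset 69.35.
AQI = 101 + 49/100.80·69.35 ≈ 134.71 ⇒ 135.
PM2.5: 138.498 lies in 110.577–148.814, so I_lo=51, I_hi=100, C_lo=110.577, C_hi=148.814.
(100−51)/(148.814−110.577) × (138.498−110.577) + 51 = 49/38.237 × 27.921 + 51 ≈ 86.78 → 87.
CO 13.1: bracket 11.1–15.0 → index 101–150; slope 49/3.9, offset 2.0.
AQI = 101 + 49/3.9·2.0 ≈ 126.13 ⇒ 126.
O₃: 0.11344 lies in 0.09808–0.14736, so I_lo=101, I_hi=150, C_lo=0.09808, C_hi=0.14736.
(150−101)/(0.14736−0.09808) × (0.11344−0.09808) + 101 = 49/0.04928 × 0.01536 + 101 ≈ 116.27 → 116.
NO₂: row 1624.7–1826.7 (AQI 201–300). (300−201)·(1718.5−1624.7)/(1826.7−1624.7) + 201 = 99·93.8/202.0 + 201 ≈ 246.97 → 247.
SO₂: 122.71 ∈ [66.81, 204.02] ↔ index [51, 100].
51 + (122.71−66.81)·(100−51)/(204.02−66.81) = 51 + 55.90·49/137.21 ≈ 70.96, so AQI = 71.
Sub-indices: PM10→135, PM2.5→87, CO→126, O₃→116, NO₂→247, SO₂→71. Overall AQI = max = 247; dominant pollutant is NO₂.
AQI 247: Very Unhealthy.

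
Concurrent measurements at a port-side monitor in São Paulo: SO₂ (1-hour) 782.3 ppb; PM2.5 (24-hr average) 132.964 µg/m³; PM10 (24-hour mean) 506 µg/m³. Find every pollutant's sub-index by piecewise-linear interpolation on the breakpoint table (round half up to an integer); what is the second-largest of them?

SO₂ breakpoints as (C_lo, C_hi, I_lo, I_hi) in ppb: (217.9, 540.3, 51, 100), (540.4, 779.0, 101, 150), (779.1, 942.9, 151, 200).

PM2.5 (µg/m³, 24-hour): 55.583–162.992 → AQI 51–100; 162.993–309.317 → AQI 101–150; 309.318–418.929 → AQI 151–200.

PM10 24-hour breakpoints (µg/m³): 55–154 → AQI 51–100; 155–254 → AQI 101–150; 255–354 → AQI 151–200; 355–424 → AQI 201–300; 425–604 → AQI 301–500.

SO₂: row 779.1–942.9 (AQI 151–200). (200−151)·(782.3−779.1)/(942.9−779.1) + 151 = 49·3.2/163.8 + 151 ≈ 151.96 → 152.
PM2.5: 132.964 lies in 55.583–162.992, so I_lo=51, I_hi=100, C_lo=55.583, C_hi=162.992.
(100−51)/(162.992−55.583) × (132.964−55.583) + 51 = 49/107.409 × 77.381 + 51 ≈ 86.30 → 86.
PM10: 506 ∈ [425, 604] ↔ index [301, 500].
301 + (506−425)·(500−301)/(604−425) = 301 + 81·199/179 ≈ 391.05, so AQI = 391.
Sub-indices: SO₂→152, PM2.5→86, PM10→391. Ranked high→low: 391, 152, 86. Second-highest sub-index = 152.

152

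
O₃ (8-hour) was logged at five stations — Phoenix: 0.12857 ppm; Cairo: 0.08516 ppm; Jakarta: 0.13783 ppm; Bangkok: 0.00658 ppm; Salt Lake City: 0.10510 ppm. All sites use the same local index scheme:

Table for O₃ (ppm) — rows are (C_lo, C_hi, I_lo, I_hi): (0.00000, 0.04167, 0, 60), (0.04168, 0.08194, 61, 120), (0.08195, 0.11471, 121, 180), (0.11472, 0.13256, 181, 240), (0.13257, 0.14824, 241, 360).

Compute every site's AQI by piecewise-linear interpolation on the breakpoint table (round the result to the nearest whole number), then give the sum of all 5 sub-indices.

Phoenix: 0.12857 lies in 0.11472–0.13256, so I_lo=181, I_hi=240, C_lo=0.11472, C_hi=0.13256.
(240−181)/(0.13256−0.11472) × (0.12857−0.11472) + 181 = 59/0.01784 × 0.01385 + 181 ≈ 226.80 → 227.
Cairo 0.08516: bracket 0.08195–0.11471 → index 121–180; slope 59/0.03276, offset 0.00321.
AQI = 121 + 59/0.03276·0.00321 ≈ 126.78 ⇒ 127.
Jakarta: row 0.13257–0.14824 (AQI 241–360). (360−241)·(0.13783−0.13257)/(0.14824−0.13257) + 241 = 119·0.00526/0.01567 + 241 ≈ 280.95 → 281.
Bangkok 0.00658: bracket 0.00000–0.04167 → index 0–60; slope 60/0.04167, offset 0.00658.
AQI = 0 + 60/0.04167·0.00658 ≈ 9.47 ⇒ 9.
Salt Lake City 0.10510: bracket 0.08195–0.11471 → index 121–180; slope 59/0.03276, offset 0.02315.
AQI = 121 + 59/0.03276·0.02315 ≈ 162.69 ⇒ 163.
AQIs: Phoenix=227, Cairo=127, Jakarta=281, Bangkok=9, Salt Lake City=163. Sum = 227 + 127 + 281 + 9 + 163 = 807.

807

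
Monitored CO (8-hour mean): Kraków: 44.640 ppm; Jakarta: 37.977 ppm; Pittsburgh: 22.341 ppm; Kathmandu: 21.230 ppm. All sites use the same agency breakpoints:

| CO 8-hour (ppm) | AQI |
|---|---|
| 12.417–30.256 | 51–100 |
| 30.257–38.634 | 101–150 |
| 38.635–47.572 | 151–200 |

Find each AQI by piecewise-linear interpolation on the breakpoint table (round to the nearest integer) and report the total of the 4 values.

483

Kraków: 44.640 lies in 38.635–47.572, so I_lo=151, I_hi=200, C_lo=38.635, C_hi=47.572.
(200−151)/(47.572−38.635) × (44.640−38.635) + 151 = 49/8.937 × 6.005 + 151 ≈ 183.92 → 184.
Jakarta: 37.977 lies in 30.257–38.634, so I_lo=101, I_hi=150, C_lo=30.257, C_hi=38.634.
(150−101)/(38.634−30.257) × (37.977−30.257) + 101 = 49/8.377 × 7.720 + 101 ≈ 146.16 → 146.
Pittsburgh: 22.341 lies in 12.417–30.256, so I_lo=51, I_hi=100, C_lo=12.417, C_hi=30.256.
(100−51)/(30.256−12.417) × (22.341−12.417) + 51 = 49/17.839 × 9.924 + 51 ≈ 78.26 → 78.
Kathmandu: row 12.417–30.256 (AQI 51–100). (100−51)·(21.230−12.417)/(30.256−12.417) + 51 = 49·8.813/17.839 + 51 ≈ 75.21 → 75.
AQIs: Kraków=184, Jakarta=146, Pittsburgh=78, Kathmandu=75. Sum = 184 + 146 + 78 + 75 = 483.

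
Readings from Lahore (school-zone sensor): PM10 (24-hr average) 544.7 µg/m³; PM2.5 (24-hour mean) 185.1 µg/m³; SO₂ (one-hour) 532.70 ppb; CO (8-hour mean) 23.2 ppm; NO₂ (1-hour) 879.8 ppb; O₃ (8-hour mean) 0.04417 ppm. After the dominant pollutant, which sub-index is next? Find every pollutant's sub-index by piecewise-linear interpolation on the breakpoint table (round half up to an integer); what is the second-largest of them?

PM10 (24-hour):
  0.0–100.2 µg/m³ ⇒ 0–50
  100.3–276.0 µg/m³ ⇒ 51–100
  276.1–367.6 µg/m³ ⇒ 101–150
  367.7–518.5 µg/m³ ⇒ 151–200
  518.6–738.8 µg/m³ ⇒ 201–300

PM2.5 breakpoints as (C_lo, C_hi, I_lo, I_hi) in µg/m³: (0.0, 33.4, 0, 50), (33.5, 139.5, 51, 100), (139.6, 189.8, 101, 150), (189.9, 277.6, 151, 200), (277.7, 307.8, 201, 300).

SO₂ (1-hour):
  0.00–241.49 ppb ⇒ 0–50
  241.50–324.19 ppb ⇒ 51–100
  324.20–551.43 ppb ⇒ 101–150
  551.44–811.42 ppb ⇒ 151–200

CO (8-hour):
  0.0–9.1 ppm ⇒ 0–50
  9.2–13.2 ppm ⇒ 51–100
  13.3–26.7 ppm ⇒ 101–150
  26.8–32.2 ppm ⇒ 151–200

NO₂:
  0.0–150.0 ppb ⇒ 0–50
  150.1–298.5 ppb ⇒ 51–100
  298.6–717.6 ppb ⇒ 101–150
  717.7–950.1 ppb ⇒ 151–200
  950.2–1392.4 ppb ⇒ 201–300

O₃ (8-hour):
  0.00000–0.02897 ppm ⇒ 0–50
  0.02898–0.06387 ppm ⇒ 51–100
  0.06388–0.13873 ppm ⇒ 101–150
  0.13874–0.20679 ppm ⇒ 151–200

185

PM10: 544.7 lies in 518.6–738.8, so I_lo=201, I_hi=300, C_lo=518.6, C_hi=738.8.
(300−201)/(738.8−518.6) × (544.7−518.6) + 201 = 99/220.2 × 26.1 + 201 ≈ 212.73 → 213.
PM2.5 185.1: bracket 139.6–189.8 → index 101–150; slope 49/50.2, offset 45.5.
AQI = 101 + 49/50.2·45.5 ≈ 145.41 ⇒ 145.
SO₂: 532.70 lies in 324.20–551.43, so I_lo=101, I_hi=150, C_lo=324.20, C_hi=551.43.
(150−101)/(551.43−324.20) × (532.70−324.20) + 101 = 49/227.23 × 208.50 + 101 ≈ 145.96 → 146.
CO: 23.2 lies in 13.3–26.7, so I_lo=101, I_hi=150, C_lo=13.3, C_hi=26.7.
(150−101)/(26.7−13.3) × (23.2−13.3) + 101 = 49/13.4 × 9.9 + 101 ≈ 137.20 → 137.
NO₂ 879.8: bracket 717.7–950.1 → index 151–200; slope 49/232.4, offset 162.1.
AQI = 151 + 49/232.4·162.1 ≈ 185.18 ⇒ 185.
O₃ 0.04417: bracket 0.02898–0.06387 → index 51–100; slope 49/0.03489, offset 0.01519.
AQI = 51 + 49/0.03489·0.01519 ≈ 72.33 ⇒ 72.
Sub-indices: PM10→213, PM2.5→145, SO₂→146, CO→137, NO₂→185, O₃→72. Ranked high→low: 213, 185, 146, 145, 137, 72. Second-highest sub-index = 185.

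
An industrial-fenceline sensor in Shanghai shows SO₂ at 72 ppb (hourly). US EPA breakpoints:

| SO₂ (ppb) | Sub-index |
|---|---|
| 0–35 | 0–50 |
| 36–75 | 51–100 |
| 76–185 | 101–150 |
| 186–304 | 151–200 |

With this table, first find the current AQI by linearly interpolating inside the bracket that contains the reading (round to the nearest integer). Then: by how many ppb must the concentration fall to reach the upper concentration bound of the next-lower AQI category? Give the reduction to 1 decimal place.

SO₂: 72 lies in 36–75, so I_lo=51, I_hi=100, C_lo=36, C_hi=75.
(100−51)/(75−36) × (72−36) + 51 = 49/39 × 36 + 51 ≈ 96.23 → 96.
Current AQI 96 is in the Moderate range (51–100). The next-lower category tops out at AQI 50, whose upper concentration bound is 35 ppb.
Reduction needed = 72 − 35 = 37.0 ppb.

37.0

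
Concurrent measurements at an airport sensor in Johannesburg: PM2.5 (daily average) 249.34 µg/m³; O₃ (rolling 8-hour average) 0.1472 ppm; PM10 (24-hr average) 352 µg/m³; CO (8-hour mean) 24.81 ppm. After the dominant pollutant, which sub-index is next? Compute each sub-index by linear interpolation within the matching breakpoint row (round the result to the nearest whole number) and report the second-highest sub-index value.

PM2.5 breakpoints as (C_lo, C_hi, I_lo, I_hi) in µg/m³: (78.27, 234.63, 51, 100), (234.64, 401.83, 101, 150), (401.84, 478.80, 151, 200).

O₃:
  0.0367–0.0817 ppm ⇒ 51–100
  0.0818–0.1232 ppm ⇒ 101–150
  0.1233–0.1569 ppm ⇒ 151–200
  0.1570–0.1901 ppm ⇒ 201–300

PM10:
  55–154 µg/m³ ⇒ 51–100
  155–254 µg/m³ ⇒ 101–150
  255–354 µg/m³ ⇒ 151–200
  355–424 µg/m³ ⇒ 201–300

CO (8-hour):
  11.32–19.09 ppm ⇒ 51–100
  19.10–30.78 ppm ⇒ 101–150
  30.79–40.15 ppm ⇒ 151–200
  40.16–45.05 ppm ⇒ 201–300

186

PM2.5: 249.34 lies in 234.64–401.83, so I_lo=101, I_hi=150, C_lo=234.64, C_hi=401.83.
(150−101)/(401.83−234.64) × (249.34−234.64) + 101 = 49/167.19 × 14.70 + 101 ≈ 105.31 → 105.
O₃: 0.1472 ∈ [0.1233, 0.1569] ↔ index [151, 200].
151 + (0.1472−0.1233)·(200−151)/(0.1569−0.1233) = 151 + 0.0239·49/0.0336 ≈ 185.85, so AQI = 186.
PM10: 352 lies in 255–354, so I_lo=151, I_hi=200, C_lo=255, C_hi=354.
(200−151)/(354−255) × (352−255) + 151 = 49/99 × 97 + 151 ≈ 199.01 → 199.
CO: 24.81 lies in 19.10–30.78, so I_lo=101, I_hi=150, C_lo=19.10, C_hi=30.78.
(150−101)/(30.78−19.10) × (24.81−19.10) + 101 = 49/11.68 × 5.71 + 101 ≈ 124.95 → 125.
Sub-indices: PM2.5→105, O₃→186, PM10→199, CO→125. Ranked high→low: 199, 186, 125, 105. Second-highest sub-index = 186.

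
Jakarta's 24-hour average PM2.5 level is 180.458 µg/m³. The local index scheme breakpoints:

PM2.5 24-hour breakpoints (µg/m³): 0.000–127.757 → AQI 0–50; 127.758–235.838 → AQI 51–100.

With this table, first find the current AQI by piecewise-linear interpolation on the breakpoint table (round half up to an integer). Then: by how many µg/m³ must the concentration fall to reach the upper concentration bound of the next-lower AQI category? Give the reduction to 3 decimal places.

PM2.5: row 127.758–235.838 (AQI 51–100). (100−51)·(180.458−127.758)/(235.838−127.758) + 51 = 49·52.700/108.080 + 51 ≈ 74.89 → 75.
Current AQI 75 is in the Moderate range (51–100). The next-lower category tops out at AQI 50, whose upper concentration bound is 127.757 µg/m³.
Reduction needed = 180.458 − 127.757 = 52.701 µg/m³.

52.701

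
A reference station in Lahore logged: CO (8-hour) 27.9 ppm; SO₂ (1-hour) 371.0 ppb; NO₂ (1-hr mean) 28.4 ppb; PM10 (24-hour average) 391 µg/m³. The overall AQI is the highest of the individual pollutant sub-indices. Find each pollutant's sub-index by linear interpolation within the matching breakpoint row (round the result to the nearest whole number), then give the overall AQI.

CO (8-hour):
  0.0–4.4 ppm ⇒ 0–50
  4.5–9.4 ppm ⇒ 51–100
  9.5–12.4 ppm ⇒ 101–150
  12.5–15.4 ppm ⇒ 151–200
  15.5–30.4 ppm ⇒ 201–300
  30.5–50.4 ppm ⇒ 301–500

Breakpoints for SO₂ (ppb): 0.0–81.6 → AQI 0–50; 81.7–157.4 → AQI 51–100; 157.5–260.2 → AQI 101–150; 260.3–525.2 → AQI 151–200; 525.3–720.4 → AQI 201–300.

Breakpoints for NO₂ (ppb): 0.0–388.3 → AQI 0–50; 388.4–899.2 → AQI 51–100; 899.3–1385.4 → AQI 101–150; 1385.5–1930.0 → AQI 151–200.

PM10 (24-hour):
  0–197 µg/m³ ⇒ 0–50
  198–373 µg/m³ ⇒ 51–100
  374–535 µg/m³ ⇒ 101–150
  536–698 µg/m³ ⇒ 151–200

CO: row 15.5–30.4 (AQI 201–300). (300−201)·(27.9−15.5)/(30.4−15.5) + 201 = 99·12.4/14.9 + 201 ≈ 283.39 → 283.
SO₂: 371.0 ∈ [260.3, 525.2] ↔ index [151, 200].
151 + (371.0−260.3)·(200−151)/(525.2−260.3) = 151 + 110.7·49/264.9 ≈ 171.48, so AQI = 171.
NO₂ 28.4: bracket 0.0–388.3 → index 0–50; slope 50/388.3, offset 28.4.
AQI = 0 + 50/388.3·28.4 ≈ 3.66 ⇒ 4.
PM10 391: bracket 374–535 → index 101–150; slope 49/161, offset 17.
AQI = 101 + 49/161·17 ≈ 106.17 ⇒ 106.
Sub-indices: CO→283, SO₂→171, NO₂→4, PM10→106. Overall AQI = max = 283; dominant pollutant is CO.
AQI 283: Very Unhealthy.

283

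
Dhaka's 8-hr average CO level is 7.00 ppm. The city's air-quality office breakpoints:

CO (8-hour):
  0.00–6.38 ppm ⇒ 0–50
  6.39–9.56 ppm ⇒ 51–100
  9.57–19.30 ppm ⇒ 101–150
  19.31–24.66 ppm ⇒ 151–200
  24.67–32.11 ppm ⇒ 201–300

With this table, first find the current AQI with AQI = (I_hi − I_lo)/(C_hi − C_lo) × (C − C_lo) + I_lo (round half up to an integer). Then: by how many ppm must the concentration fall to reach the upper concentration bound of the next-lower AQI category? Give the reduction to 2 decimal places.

CO: 7.00 ∈ [6.39, 9.56] ↔ index [51, 100].
51 + (7.00−6.39)·(100−51)/(9.56−6.39) = 51 + 0.61·49/3.17 ≈ 60.43, so AQI = 60.
Current AQI 60 is in the Moderate range (51–100). The next-lower category tops out at AQI 50, whose upper concentration bound is 6.38 ppm.
Reduction needed = 7.00 − 6.38 = 0.62 ppm.

0.62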